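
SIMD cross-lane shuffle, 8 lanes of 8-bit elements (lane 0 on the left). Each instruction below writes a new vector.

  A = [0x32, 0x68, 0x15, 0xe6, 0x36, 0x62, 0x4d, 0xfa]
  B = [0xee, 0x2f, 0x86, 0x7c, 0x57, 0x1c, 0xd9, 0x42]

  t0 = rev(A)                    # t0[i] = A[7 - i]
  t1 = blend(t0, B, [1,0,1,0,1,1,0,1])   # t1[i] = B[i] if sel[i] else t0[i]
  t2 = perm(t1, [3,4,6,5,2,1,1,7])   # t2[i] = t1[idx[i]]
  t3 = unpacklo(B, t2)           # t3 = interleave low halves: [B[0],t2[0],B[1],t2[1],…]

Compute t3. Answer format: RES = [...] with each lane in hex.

RES = [0xee, 0x36, 0x2f, 0x57, 0x86, 0x68, 0x7c, 0x1c]

→ t0 |fa|4d|62|36|e6|15|68|32|
→ t1 |ee|4d|86|36|57|1c|68|42|
→ t2 |36|57|68|1c|86|4d|4d|42|
→ t3 |ee|36|2f|57|86|68|7c|1c|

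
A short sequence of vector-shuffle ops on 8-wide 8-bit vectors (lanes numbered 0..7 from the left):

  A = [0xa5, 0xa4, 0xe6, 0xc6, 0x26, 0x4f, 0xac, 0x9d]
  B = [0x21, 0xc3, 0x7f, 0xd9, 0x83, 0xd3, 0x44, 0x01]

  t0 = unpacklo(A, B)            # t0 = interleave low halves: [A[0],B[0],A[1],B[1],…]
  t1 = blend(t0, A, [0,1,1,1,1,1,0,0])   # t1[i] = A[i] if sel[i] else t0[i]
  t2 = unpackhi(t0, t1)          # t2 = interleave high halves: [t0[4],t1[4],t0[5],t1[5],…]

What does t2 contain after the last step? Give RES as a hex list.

t0 = [0xa5, 0x21, 0xa4, 0xc3, 0xe6, 0x7f, 0xc6, 0xd9]
t1 = [0xa5, 0xa4, 0xe6, 0xc6, 0x26, 0x4f, 0xc6, 0xd9]
t2 = [0xe6, 0x26, 0x7f, 0x4f, 0xc6, 0xc6, 0xd9, 0xd9]

RES = [ 0xe6  0x26  0x7f  0x4f  0xc6  0xc6  0xd9  0xd9 ]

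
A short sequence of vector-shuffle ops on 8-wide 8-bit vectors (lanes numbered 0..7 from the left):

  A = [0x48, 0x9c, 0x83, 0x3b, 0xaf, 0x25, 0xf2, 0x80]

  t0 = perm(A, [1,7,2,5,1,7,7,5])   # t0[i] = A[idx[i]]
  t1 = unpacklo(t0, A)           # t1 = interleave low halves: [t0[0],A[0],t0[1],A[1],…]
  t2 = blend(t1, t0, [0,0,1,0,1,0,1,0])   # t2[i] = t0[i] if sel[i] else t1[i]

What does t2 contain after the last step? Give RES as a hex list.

→ t0 |9c|80|83|25|9c|80|80|25|
→ t1 |9c|48|80|9c|83|83|25|3b|
→ t2 |9c|48|83|9c|9c|83|80|3b|

RES = [0x9c, 0x48, 0x83, 0x9c, 0x9c, 0x83, 0x80, 0x3b]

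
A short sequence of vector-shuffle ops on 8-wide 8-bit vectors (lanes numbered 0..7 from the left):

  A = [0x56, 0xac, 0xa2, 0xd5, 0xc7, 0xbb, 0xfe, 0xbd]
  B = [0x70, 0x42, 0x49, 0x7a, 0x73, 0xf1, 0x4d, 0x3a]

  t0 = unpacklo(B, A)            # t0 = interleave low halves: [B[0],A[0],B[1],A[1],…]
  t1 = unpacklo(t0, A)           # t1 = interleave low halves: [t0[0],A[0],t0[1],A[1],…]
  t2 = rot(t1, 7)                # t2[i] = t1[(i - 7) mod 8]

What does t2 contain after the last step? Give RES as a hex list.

RES = [ 0x56  0x56  0xac  0x42  0xa2  0xac  0xd5  0x70 ]

→ t0 |70|56|42|ac|49|a2|7a|d5|
→ t1 |70|56|56|ac|42|a2|ac|d5|
→ t2 |56|56|ac|42|a2|ac|d5|70|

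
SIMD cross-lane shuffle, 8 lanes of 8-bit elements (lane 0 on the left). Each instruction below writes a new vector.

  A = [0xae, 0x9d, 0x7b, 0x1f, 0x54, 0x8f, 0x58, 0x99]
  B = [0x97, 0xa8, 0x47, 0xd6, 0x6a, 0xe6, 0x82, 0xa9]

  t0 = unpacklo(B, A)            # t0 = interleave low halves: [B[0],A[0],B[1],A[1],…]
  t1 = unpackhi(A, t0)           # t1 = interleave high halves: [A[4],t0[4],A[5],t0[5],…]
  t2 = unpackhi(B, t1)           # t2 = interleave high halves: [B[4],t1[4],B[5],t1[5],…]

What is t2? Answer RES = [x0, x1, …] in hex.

t0 = [0x97, 0xae, 0xa8, 0x9d, 0x47, 0x7b, 0xd6, 0x1f]
t1 = [0x54, 0x47, 0x8f, 0x7b, 0x58, 0xd6, 0x99, 0x1f]
t2 = [0x6a, 0x58, 0xe6, 0xd6, 0x82, 0x99, 0xa9, 0x1f]

RES = [ 0x6a  0x58  0xe6  0xd6  0x82  0x99  0xa9  0x1f ]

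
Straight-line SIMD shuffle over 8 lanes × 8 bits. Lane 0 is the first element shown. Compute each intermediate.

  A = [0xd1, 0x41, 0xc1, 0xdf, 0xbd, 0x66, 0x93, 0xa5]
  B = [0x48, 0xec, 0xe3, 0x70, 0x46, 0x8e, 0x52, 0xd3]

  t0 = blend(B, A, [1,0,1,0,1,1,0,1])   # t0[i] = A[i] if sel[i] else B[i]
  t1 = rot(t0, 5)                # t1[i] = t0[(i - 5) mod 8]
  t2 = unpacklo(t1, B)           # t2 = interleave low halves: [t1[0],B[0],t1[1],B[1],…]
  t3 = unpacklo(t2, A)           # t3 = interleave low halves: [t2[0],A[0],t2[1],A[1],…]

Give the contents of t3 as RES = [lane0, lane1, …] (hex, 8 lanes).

  t0: d1 ec c1 70 bd 66 52 a5
  t1: 70 bd 66 52 a5 d1 ec c1
  t2: 70 48 bd ec 66 e3 52 70
  t3: 70 d1 48 41 bd c1 ec df

RES = [0x70, 0xd1, 0x48, 0x41, 0xbd, 0xc1, 0xec, 0xdf]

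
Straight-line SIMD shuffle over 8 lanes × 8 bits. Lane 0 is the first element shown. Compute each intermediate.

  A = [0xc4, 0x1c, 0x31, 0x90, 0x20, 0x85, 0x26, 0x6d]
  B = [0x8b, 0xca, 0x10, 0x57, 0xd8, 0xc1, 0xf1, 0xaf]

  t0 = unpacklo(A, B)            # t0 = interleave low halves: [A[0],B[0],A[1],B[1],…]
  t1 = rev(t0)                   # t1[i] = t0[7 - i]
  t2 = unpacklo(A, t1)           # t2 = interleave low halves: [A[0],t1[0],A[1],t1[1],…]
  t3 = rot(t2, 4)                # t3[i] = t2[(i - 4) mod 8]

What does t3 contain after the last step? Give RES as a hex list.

RES = [0x31, 0x10, 0x90, 0x31, 0xc4, 0x57, 0x1c, 0x90]

  t0: c4 8b 1c ca 31 10 90 57
  t1: 57 90 10 31 ca 1c 8b c4
  t2: c4 57 1c 90 31 10 90 31
  t3: 31 10 90 31 c4 57 1c 90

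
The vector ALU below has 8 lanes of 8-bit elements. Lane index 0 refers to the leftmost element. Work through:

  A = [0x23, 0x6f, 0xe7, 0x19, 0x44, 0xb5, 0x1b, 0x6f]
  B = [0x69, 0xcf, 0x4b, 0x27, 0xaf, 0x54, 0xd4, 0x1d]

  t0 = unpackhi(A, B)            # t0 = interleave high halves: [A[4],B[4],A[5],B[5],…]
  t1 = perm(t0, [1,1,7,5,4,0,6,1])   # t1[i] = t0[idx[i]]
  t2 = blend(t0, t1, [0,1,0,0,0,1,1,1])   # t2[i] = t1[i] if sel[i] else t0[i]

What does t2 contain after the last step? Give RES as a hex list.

RES = [0x44, 0xaf, 0xb5, 0x54, 0x1b, 0x44, 0x6f, 0xaf]

→ t0 |44|af|b5|54|1b|d4|6f|1d|
→ t1 |af|af|1d|d4|1b|44|6f|af|
→ t2 |44|af|b5|54|1b|44|6f|af|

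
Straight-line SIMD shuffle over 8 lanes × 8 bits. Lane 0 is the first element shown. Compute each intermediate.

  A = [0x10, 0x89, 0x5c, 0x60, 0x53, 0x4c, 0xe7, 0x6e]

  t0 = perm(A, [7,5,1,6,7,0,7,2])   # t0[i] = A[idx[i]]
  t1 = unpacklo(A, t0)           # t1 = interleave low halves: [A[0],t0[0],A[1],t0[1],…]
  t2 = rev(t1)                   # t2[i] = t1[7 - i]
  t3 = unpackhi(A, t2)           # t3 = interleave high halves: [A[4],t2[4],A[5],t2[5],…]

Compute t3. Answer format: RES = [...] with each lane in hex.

RES = [0x53, 0x4c, 0x4c, 0x89, 0xe7, 0x6e, 0x6e, 0x10]

  t0: 6e 4c 89 e7 6e 10 6e 5c
  t1: 10 6e 89 4c 5c 89 60 e7
  t2: e7 60 89 5c 4c 89 6e 10
  t3: 53 4c 4c 89 e7 6e 6e 10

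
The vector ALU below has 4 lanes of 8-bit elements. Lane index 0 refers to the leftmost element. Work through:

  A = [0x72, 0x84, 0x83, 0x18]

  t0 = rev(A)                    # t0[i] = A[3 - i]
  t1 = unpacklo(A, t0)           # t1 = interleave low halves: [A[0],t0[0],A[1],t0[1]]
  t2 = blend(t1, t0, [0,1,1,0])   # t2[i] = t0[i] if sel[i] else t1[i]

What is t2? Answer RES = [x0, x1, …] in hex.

t0 = [0x18, 0x83, 0x84, 0x72]
t1 = [0x72, 0x18, 0x84, 0x83]
t2 = [0x72, 0x83, 0x84, 0x83]

RES = [ 0x72  0x83  0x84  0x83 ]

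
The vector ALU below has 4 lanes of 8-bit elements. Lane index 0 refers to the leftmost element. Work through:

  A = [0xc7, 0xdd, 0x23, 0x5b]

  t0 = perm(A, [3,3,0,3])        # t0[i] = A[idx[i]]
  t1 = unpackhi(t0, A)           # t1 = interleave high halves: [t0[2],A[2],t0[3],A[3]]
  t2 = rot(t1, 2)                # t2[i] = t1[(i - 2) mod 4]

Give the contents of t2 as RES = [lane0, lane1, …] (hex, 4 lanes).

RES = [0x5b, 0x5b, 0xc7, 0x23]

t0 = [0x5b, 0x5b, 0xc7, 0x5b]
t1 = [0xc7, 0x23, 0x5b, 0x5b]
t2 = [0x5b, 0x5b, 0xc7, 0x23]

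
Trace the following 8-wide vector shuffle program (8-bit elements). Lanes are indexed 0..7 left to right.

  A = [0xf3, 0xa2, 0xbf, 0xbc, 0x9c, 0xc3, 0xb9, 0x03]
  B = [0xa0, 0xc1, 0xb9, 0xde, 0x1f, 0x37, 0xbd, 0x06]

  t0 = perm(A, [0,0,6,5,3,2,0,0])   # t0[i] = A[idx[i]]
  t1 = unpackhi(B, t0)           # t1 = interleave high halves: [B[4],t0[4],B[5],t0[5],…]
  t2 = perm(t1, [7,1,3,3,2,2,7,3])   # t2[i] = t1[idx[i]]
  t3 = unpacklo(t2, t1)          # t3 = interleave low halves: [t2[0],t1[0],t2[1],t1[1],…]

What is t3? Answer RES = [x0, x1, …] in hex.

RES = [0xf3, 0x1f, 0xbc, 0xbc, 0xbf, 0x37, 0xbf, 0xbf]

→ t0 |f3|f3|b9|c3|bc|bf|f3|f3|
→ t1 |1f|bc|37|bf|bd|f3|06|f3|
→ t2 |f3|bc|bf|bf|37|37|f3|bf|
→ t3 |f3|1f|bc|bc|bf|37|bf|bf|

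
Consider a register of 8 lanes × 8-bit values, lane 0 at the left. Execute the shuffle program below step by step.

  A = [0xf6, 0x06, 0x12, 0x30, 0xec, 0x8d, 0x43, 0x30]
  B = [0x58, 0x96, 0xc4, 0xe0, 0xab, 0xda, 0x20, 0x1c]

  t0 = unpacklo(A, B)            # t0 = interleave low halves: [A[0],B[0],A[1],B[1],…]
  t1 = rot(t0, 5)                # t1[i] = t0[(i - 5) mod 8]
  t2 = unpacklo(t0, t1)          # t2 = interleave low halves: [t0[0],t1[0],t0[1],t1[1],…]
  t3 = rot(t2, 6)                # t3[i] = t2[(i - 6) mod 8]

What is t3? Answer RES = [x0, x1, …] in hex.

RES = [0x58, 0x12, 0x06, 0xc4, 0x96, 0x30, 0xf6, 0x96]

  t0: f6 58 06 96 12 c4 30 e0
  t1: 96 12 c4 30 e0 f6 58 06
  t2: f6 96 58 12 06 c4 96 30
  t3: 58 12 06 c4 96 30 f6 96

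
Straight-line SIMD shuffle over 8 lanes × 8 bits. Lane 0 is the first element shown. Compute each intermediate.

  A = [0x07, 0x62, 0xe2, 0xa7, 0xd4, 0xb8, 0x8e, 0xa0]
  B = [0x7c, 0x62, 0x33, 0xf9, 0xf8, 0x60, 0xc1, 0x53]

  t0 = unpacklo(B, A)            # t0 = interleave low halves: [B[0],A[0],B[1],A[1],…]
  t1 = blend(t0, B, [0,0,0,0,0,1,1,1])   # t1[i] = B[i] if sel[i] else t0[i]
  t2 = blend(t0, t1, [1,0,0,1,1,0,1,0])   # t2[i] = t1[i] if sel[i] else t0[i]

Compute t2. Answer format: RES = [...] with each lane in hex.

RES = [0x7c, 0x07, 0x62, 0x62, 0x33, 0xe2, 0xc1, 0xa7]

→ t0 |7c|07|62|62|33|e2|f9|a7|
→ t1 |7c|07|62|62|33|60|c1|53|
→ t2 |7c|07|62|62|33|e2|c1|a7|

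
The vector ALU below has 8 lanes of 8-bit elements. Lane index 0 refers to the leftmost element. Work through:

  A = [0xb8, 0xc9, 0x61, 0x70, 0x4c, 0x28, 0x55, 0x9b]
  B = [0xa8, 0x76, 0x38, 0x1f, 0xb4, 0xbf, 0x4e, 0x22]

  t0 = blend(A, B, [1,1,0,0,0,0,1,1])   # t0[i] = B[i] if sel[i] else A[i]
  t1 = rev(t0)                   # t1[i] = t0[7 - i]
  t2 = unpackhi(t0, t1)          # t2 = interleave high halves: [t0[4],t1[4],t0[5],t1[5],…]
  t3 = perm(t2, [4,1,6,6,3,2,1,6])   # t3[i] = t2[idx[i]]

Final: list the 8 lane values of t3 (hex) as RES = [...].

→ t0 |a8|76|61|70|4c|28|4e|22|
→ t1 |22|4e|28|4c|70|61|76|a8|
→ t2 |4c|70|28|61|4e|76|22|a8|
→ t3 |4e|70|22|22|61|28|70|22|

RES = [ 0x4e  0x70  0x22  0x22  0x61  0x28  0x70  0x22 ]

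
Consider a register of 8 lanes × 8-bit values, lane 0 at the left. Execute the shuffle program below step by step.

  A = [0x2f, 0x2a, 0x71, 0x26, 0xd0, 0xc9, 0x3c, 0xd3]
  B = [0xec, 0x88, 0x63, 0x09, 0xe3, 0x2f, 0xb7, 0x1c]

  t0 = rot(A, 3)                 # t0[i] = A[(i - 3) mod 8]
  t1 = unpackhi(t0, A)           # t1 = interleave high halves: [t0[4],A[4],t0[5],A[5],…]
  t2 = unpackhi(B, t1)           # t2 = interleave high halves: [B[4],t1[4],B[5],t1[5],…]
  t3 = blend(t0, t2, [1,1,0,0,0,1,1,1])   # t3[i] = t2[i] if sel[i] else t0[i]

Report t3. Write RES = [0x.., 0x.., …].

RES = [ 0xe3  0x26  0xd3  0x2f  0x2a  0xd0  0x1c  0xd3 ]

→ t0 |c9|3c|d3|2f|2a|71|26|d0|
→ t1 |2a|d0|71|c9|26|3c|d0|d3|
→ t2 |e3|26|2f|3c|b7|d0|1c|d3|
→ t3 |e3|26|d3|2f|2a|d0|1c|d3|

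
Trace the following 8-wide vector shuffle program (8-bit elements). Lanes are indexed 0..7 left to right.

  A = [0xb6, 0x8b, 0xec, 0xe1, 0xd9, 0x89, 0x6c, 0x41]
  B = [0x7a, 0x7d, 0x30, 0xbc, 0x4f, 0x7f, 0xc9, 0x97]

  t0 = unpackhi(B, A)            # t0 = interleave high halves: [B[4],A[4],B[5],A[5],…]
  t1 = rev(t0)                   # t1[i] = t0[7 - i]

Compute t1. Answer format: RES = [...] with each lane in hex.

RES = [ 0x41  0x97  0x6c  0xc9  0x89  0x7f  0xd9  0x4f ]

  t0: 4f d9 7f 89 c9 6c 97 41
  t1: 41 97 6c c9 89 7f d9 4f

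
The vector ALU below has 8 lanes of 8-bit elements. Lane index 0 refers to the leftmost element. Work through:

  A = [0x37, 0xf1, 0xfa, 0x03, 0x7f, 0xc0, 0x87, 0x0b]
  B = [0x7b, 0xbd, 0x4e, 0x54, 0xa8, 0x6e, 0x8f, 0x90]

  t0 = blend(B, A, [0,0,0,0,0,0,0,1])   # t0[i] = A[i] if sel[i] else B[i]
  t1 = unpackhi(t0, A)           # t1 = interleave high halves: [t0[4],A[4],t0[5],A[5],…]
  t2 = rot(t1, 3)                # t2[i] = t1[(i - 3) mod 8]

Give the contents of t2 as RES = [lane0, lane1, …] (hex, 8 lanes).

RES = [0x87, 0x0b, 0x0b, 0xa8, 0x7f, 0x6e, 0xc0, 0x8f]

t0 = [0x7b, 0xbd, 0x4e, 0x54, 0xa8, 0x6e, 0x8f, 0x0b]
t1 = [0xa8, 0x7f, 0x6e, 0xc0, 0x8f, 0x87, 0x0b, 0x0b]
t2 = [0x87, 0x0b, 0x0b, 0xa8, 0x7f, 0x6e, 0xc0, 0x8f]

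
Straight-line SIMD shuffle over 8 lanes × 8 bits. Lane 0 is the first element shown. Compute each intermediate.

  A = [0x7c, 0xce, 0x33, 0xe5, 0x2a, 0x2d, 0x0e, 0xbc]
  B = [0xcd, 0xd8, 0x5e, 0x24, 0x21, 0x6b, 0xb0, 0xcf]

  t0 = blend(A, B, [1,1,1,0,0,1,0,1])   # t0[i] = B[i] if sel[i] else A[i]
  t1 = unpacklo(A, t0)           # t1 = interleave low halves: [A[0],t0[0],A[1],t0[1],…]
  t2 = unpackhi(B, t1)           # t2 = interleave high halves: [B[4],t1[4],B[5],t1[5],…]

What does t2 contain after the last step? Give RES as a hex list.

→ t0 |cd|d8|5e|e5|2a|6b|0e|cf|
→ t1 |7c|cd|ce|d8|33|5e|e5|e5|
→ t2 |21|33|6b|5e|b0|e5|cf|e5|

RES = [0x21, 0x33, 0x6b, 0x5e, 0xb0, 0xe5, 0xcf, 0xe5]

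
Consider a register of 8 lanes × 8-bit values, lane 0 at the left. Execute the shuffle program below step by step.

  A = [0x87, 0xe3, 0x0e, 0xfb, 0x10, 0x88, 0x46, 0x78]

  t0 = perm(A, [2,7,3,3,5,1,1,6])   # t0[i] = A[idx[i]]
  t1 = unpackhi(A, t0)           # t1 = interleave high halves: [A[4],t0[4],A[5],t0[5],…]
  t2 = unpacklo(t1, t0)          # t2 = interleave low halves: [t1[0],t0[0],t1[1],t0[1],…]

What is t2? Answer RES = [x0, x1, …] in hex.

RES = [ 0x10  0x0e  0x88  0x78  0x88  0xfb  0xe3  0xfb ]

t0 = [0x0e, 0x78, 0xfb, 0xfb, 0x88, 0xe3, 0xe3, 0x46]
t1 = [0x10, 0x88, 0x88, 0xe3, 0x46, 0xe3, 0x78, 0x46]
t2 = [0x10, 0x0e, 0x88, 0x78, 0x88, 0xfb, 0xe3, 0xfb]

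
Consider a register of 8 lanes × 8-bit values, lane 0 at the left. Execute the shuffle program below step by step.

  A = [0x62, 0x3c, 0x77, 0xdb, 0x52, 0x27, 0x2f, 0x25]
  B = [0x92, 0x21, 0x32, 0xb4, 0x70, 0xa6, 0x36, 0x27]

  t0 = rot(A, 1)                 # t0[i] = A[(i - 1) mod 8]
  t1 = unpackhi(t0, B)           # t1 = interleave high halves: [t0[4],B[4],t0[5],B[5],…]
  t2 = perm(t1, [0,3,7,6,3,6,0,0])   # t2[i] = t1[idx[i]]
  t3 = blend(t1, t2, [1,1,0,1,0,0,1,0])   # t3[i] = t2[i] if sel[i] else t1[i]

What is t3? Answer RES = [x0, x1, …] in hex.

RES = [0xdb, 0xa6, 0x52, 0x2f, 0x27, 0x36, 0xdb, 0x27]

→ t0 |25|62|3c|77|db|52|27|2f|
→ t1 |db|70|52|a6|27|36|2f|27|
→ t2 |db|a6|27|2f|a6|2f|db|db|
→ t3 |db|a6|52|2f|27|36|db|27|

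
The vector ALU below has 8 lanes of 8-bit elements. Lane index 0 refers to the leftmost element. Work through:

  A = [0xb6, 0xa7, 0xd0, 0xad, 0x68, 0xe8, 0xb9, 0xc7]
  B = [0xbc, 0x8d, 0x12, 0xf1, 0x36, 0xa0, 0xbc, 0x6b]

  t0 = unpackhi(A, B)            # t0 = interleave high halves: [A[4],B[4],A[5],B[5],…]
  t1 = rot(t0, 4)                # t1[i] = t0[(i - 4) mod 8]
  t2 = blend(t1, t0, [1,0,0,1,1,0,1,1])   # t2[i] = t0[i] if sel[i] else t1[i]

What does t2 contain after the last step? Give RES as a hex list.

t0 = [0x68, 0x36, 0xe8, 0xa0, 0xb9, 0xbc, 0xc7, 0x6b]
t1 = [0xb9, 0xbc, 0xc7, 0x6b, 0x68, 0x36, 0xe8, 0xa0]
t2 = [0x68, 0xbc, 0xc7, 0xa0, 0xb9, 0x36, 0xc7, 0x6b]

RES = [0x68, 0xbc, 0xc7, 0xa0, 0xb9, 0x36, 0xc7, 0x6b]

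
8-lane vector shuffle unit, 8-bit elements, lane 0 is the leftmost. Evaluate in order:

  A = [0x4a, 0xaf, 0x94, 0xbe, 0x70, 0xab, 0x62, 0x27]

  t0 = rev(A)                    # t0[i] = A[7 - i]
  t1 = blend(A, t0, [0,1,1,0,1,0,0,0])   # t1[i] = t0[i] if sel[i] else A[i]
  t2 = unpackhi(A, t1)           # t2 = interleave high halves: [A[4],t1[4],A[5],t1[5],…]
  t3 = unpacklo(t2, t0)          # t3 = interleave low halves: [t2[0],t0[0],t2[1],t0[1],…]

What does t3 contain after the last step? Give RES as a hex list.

→ t0 |27|62|ab|70|be|94|af|4a|
→ t1 |4a|62|ab|be|be|ab|62|27|
→ t2 |70|be|ab|ab|62|62|27|27|
→ t3 |70|27|be|62|ab|ab|ab|70|

RES = [ 0x70  0x27  0xbe  0x62  0xab  0xab  0xab  0x70 ]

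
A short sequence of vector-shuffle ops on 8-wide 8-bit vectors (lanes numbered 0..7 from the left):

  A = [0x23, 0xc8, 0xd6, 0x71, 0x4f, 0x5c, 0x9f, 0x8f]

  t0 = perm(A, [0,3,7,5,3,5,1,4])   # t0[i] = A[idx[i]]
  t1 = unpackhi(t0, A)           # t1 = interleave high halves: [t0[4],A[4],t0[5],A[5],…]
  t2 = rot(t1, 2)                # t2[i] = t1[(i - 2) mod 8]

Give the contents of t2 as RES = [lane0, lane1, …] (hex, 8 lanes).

RES = [ 0x4f  0x8f  0x71  0x4f  0x5c  0x5c  0xc8  0x9f ]

  t0: 23 71 8f 5c 71 5c c8 4f
  t1: 71 4f 5c 5c c8 9f 4f 8f
  t2: 4f 8f 71 4f 5c 5c c8 9f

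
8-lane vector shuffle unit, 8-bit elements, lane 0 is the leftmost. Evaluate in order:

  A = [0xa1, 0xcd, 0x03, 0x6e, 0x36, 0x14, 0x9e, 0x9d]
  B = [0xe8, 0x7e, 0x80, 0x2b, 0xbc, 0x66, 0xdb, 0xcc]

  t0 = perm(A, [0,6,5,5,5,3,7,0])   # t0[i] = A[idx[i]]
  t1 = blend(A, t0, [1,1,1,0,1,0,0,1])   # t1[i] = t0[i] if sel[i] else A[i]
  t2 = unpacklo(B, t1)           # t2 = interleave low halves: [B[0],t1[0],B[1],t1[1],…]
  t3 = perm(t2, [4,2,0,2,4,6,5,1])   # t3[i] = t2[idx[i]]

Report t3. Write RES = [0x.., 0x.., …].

t0 = [0xa1, 0x9e, 0x14, 0x14, 0x14, 0x6e, 0x9d, 0xa1]
t1 = [0xa1, 0x9e, 0x14, 0x6e, 0x14, 0x14, 0x9e, 0xa1]
t2 = [0xe8, 0xa1, 0x7e, 0x9e, 0x80, 0x14, 0x2b, 0x6e]
t3 = [0x80, 0x7e, 0xe8, 0x7e, 0x80, 0x2b, 0x14, 0xa1]

RES = [0x80, 0x7e, 0xe8, 0x7e, 0x80, 0x2b, 0x14, 0xa1]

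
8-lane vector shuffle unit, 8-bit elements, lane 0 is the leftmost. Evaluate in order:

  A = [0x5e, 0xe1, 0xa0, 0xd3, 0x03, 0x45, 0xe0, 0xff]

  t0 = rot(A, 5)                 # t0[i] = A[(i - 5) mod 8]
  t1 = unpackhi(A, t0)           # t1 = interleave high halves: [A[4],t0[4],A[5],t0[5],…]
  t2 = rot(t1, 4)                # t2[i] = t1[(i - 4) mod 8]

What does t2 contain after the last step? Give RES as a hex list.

RES = [0xe0, 0xe1, 0xff, 0xa0, 0x03, 0xff, 0x45, 0x5e]

  t0: d3 03 45 e0 ff 5e e1 a0
  t1: 03 ff 45 5e e0 e1 ff a0
  t2: e0 e1 ff a0 03 ff 45 5e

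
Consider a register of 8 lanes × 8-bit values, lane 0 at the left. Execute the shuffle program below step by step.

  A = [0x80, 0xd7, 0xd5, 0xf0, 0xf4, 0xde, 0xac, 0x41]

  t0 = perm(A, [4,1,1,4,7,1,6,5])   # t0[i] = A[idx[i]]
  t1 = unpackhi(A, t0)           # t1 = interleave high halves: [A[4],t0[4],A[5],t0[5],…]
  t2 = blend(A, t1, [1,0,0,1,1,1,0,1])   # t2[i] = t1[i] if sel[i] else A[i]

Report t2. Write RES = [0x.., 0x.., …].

RES = [ 0xf4  0xd7  0xd5  0xd7  0xac  0xac  0xac  0xde ]

→ t0 |f4|d7|d7|f4|41|d7|ac|de|
→ t1 |f4|41|de|d7|ac|ac|41|de|
→ t2 |f4|d7|d5|d7|ac|ac|ac|de|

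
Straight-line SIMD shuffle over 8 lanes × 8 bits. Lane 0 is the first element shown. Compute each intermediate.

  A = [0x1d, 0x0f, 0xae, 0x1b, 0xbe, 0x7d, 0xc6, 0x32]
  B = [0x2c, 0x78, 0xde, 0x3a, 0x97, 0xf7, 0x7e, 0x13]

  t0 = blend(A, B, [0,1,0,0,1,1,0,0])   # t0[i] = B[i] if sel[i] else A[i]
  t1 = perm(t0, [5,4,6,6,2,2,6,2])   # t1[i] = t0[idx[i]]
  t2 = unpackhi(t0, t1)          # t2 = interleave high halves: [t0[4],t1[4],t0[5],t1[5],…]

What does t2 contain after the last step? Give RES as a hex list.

RES = [ 0x97  0xae  0xf7  0xae  0xc6  0xc6  0x32  0xae ]

→ t0 |1d|78|ae|1b|97|f7|c6|32|
→ t1 |f7|97|c6|c6|ae|ae|c6|ae|
→ t2 |97|ae|f7|ae|c6|c6|32|ae|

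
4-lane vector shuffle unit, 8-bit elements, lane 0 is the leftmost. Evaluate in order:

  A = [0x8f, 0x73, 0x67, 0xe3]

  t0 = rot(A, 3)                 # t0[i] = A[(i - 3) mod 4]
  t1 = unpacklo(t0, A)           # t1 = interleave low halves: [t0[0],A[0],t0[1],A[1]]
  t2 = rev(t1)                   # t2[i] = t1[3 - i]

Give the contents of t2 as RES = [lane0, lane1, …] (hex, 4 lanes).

RES = [0x73, 0x67, 0x8f, 0x73]

  t0: 73 67 e3 8f
  t1: 73 8f 67 73
  t2: 73 67 8f 73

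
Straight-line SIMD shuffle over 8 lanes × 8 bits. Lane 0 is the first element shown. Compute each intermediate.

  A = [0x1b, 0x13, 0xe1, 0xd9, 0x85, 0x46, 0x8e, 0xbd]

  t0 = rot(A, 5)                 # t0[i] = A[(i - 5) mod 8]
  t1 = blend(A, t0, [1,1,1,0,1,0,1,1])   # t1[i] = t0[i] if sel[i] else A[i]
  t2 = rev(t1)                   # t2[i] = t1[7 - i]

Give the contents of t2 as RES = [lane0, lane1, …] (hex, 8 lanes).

RES = [0xe1, 0x13, 0x46, 0xbd, 0xd9, 0x46, 0x85, 0xd9]

  t0: d9 85 46 8e bd 1b 13 e1
  t1: d9 85 46 d9 bd 46 13 e1
  t2: e1 13 46 bd d9 46 85 d9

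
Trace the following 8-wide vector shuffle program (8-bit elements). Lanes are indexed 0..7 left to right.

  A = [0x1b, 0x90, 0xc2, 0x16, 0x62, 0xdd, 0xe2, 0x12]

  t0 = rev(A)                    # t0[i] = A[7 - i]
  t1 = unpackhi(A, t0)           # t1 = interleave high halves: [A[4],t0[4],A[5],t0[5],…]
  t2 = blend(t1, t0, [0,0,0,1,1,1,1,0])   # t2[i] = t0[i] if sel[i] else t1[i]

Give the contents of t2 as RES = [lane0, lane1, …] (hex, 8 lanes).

t0 = [0x12, 0xe2, 0xdd, 0x62, 0x16, 0xc2, 0x90, 0x1b]
t1 = [0x62, 0x16, 0xdd, 0xc2, 0xe2, 0x90, 0x12, 0x1b]
t2 = [0x62, 0x16, 0xdd, 0x62, 0x16, 0xc2, 0x90, 0x1b]

RES = [0x62, 0x16, 0xdd, 0x62, 0x16, 0xc2, 0x90, 0x1b]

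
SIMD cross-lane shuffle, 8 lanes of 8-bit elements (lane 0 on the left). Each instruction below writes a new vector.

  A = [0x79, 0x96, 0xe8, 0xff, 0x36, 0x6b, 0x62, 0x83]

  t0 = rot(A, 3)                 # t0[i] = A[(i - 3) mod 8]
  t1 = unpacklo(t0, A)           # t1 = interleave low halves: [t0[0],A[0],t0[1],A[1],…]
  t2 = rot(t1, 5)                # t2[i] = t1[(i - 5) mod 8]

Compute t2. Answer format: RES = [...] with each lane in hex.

  t0: 6b 62 83 79 96 e8 ff 36
  t1: 6b 79 62 96 83 e8 79 ff
  t2: 96 83 e8 79 ff 6b 79 62

RES = [0x96, 0x83, 0xe8, 0x79, 0xff, 0x6b, 0x79, 0x62]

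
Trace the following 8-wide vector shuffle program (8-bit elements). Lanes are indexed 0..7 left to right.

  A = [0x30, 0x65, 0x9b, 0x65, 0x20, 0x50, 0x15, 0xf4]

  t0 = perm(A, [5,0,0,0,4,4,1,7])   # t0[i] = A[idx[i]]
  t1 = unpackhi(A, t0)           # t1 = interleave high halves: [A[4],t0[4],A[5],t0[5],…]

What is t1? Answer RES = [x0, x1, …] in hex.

RES = [ 0x20  0x20  0x50  0x20  0x15  0x65  0xf4  0xf4 ]

→ t0 |50|30|30|30|20|20|65|f4|
→ t1 |20|20|50|20|15|65|f4|f4|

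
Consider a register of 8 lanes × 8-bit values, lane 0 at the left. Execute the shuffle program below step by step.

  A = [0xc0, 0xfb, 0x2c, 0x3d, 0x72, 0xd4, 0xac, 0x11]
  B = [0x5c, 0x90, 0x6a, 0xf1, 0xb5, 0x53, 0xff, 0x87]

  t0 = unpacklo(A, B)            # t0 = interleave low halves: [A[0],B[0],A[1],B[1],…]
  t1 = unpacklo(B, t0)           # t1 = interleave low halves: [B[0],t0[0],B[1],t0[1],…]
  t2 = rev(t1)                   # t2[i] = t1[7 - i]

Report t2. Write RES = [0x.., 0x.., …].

→ t0 |c0|5c|fb|90|2c|6a|3d|f1|
→ t1 |5c|c0|90|5c|6a|fb|f1|90|
→ t2 |90|f1|fb|6a|5c|90|c0|5c|

RES = [0x90, 0xf1, 0xfb, 0x6a, 0x5c, 0x90, 0xc0, 0x5c]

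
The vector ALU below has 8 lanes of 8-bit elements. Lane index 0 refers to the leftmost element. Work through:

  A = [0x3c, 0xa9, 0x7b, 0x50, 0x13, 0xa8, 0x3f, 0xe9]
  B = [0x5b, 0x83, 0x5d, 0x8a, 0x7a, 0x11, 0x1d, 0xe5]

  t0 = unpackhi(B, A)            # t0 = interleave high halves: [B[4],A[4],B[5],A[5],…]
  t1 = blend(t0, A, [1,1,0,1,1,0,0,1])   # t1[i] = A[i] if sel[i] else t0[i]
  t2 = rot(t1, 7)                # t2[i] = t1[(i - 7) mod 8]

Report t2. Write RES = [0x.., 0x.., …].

t0 = [0x7a, 0x13, 0x11, 0xa8, 0x1d, 0x3f, 0xe5, 0xe9]
t1 = [0x3c, 0xa9, 0x11, 0x50, 0x13, 0x3f, 0xe5, 0xe9]
t2 = [0xa9, 0x11, 0x50, 0x13, 0x3f, 0xe5, 0xe9, 0x3c]

RES = [0xa9, 0x11, 0x50, 0x13, 0x3f, 0xe5, 0xe9, 0x3c]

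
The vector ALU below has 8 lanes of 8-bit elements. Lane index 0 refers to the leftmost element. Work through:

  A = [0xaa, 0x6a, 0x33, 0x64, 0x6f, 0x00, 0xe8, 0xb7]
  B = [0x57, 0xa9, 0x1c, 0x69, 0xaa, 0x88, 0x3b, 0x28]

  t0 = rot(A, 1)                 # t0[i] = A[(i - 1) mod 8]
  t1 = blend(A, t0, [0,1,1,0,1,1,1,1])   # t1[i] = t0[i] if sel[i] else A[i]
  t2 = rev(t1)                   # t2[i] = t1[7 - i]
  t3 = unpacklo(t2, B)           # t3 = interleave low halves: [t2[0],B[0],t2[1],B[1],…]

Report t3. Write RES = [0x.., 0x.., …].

t0 = [0xb7, 0xaa, 0x6a, 0x33, 0x64, 0x6f, 0x00, 0xe8]
t1 = [0xaa, 0xaa, 0x6a, 0x64, 0x64, 0x6f, 0x00, 0xe8]
t2 = [0xe8, 0x00, 0x6f, 0x64, 0x64, 0x6a, 0xaa, 0xaa]
t3 = [0xe8, 0x57, 0x00, 0xa9, 0x6f, 0x1c, 0x64, 0x69]

RES = [ 0xe8  0x57  0x00  0xa9  0x6f  0x1c  0x64  0x69 ]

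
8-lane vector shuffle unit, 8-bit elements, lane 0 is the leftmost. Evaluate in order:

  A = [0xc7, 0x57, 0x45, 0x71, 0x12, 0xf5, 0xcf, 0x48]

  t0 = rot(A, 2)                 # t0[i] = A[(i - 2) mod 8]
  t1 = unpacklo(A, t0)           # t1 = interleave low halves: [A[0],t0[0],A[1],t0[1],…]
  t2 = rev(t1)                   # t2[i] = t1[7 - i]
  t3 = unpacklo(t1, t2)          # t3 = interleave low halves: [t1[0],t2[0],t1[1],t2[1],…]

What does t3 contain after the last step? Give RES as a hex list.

RES = [ 0xc7  0x57  0xcf  0x71  0x57  0xc7  0x48  0x45 ]

→ t0 |cf|48|c7|57|45|71|12|f5|
→ t1 |c7|cf|57|48|45|c7|71|57|
→ t2 |57|71|c7|45|48|57|cf|c7|
→ t3 |c7|57|cf|71|57|c7|48|45|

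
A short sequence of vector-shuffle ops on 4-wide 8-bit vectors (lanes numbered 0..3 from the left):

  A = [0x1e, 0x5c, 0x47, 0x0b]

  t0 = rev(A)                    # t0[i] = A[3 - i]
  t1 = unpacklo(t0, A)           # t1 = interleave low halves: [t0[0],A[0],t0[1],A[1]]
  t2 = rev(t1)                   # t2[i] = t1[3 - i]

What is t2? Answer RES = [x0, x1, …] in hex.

→ t0 |0b|47|5c|1e|
→ t1 |0b|1e|47|5c|
→ t2 |5c|47|1e|0b|

RES = [ 0x5c  0x47  0x1e  0x0b ]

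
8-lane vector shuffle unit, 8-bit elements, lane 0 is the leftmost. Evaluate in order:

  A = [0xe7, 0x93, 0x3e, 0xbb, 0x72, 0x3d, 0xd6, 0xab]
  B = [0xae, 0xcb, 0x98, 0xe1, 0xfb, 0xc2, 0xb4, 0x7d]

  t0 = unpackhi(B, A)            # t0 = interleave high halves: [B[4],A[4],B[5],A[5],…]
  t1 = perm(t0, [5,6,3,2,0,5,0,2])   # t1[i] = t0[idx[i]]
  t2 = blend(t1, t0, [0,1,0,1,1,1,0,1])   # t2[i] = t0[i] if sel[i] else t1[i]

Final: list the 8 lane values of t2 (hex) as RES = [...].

  t0: fb 72 c2 3d b4 d6 7d ab
  t1: d6 7d 3d c2 fb d6 fb c2
  t2: d6 72 3d 3d b4 d6 fb ab

RES = [0xd6, 0x72, 0x3d, 0x3d, 0xb4, 0xd6, 0xfb, 0xab]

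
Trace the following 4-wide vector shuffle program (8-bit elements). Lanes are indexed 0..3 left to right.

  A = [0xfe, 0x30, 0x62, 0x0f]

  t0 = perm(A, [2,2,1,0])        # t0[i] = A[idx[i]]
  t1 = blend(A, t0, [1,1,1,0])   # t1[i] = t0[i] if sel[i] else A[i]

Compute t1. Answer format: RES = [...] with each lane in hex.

→ t0 |62|62|30|fe|
→ t1 |62|62|30|0f|

RES = [ 0x62  0x62  0x30  0x0f ]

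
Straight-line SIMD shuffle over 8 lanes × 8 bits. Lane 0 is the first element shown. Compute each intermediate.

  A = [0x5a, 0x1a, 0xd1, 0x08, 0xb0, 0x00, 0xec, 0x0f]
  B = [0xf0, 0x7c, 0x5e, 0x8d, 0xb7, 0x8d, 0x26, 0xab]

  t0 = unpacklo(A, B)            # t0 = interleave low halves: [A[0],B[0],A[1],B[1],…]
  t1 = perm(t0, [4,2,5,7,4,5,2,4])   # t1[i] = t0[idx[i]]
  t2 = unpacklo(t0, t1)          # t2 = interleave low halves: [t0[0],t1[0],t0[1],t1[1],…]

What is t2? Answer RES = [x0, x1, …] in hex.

→ t0 |5a|f0|1a|7c|d1|5e|08|8d|
→ t1 |d1|1a|5e|8d|d1|5e|1a|d1|
→ t2 |5a|d1|f0|1a|1a|5e|7c|8d|

RES = [ 0x5a  0xd1  0xf0  0x1a  0x1a  0x5e  0x7c  0x8d ]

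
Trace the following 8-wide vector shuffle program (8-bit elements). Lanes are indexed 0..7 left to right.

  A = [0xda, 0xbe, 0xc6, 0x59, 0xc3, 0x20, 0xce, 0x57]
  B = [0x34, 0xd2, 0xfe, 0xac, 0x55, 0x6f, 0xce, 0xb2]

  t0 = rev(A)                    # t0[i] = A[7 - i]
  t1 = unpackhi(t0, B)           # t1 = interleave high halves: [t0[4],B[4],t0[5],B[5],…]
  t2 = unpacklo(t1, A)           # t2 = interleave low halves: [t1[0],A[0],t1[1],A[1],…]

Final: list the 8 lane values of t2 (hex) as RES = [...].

RES = [0x59, 0xda, 0x55, 0xbe, 0xc6, 0xc6, 0x6f, 0x59]

→ t0 |57|ce|20|c3|59|c6|be|da|
→ t1 |59|55|c6|6f|be|ce|da|b2|
→ t2 |59|da|55|be|c6|c6|6f|59|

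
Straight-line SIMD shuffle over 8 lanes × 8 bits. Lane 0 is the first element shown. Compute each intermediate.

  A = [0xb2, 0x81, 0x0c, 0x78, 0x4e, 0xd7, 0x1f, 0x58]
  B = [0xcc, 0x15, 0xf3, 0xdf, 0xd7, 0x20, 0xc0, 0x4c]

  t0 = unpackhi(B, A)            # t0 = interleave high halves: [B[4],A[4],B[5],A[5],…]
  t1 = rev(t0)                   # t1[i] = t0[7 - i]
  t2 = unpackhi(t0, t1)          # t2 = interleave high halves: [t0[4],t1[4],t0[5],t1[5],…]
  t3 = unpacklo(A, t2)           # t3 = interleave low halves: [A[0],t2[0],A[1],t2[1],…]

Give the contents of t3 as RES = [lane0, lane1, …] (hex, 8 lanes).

  t0: d7 4e 20 d7 c0 1f 4c 58
  t1: 58 4c 1f c0 d7 20 4e d7
  t2: c0 d7 1f 20 4c 4e 58 d7
  t3: b2 c0 81 d7 0c 1f 78 20

RES = [ 0xb2  0xc0  0x81  0xd7  0x0c  0x1f  0x78  0x20 ]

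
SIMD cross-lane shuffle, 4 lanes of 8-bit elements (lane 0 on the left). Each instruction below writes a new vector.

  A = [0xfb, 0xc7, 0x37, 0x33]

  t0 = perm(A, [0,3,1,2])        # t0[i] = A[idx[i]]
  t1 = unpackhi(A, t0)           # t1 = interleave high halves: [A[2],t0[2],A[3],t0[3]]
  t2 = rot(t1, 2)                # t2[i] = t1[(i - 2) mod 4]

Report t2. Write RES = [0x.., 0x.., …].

→ t0 |fb|33|c7|37|
→ t1 |37|c7|33|37|
→ t2 |33|37|37|c7|

RES = [ 0x33  0x37  0x37  0xc7 ]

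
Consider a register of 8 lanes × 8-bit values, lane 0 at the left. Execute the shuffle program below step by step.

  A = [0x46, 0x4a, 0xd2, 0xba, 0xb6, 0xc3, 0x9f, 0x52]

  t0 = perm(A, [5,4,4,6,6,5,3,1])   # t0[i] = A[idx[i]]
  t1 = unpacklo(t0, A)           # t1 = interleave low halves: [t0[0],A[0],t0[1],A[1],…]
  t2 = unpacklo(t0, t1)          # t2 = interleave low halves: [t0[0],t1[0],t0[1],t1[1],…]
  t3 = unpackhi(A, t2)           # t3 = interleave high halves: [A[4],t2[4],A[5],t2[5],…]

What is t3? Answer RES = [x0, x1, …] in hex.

RES = [ 0xb6  0xb6  0xc3  0xb6  0x9f  0x9f  0x52  0x4a ]

→ t0 |c3|b6|b6|9f|9f|c3|ba|4a|
→ t1 |c3|46|b6|4a|b6|d2|9f|ba|
→ t2 |c3|c3|b6|46|b6|b6|9f|4a|
→ t3 |b6|b6|c3|b6|9f|9f|52|4a|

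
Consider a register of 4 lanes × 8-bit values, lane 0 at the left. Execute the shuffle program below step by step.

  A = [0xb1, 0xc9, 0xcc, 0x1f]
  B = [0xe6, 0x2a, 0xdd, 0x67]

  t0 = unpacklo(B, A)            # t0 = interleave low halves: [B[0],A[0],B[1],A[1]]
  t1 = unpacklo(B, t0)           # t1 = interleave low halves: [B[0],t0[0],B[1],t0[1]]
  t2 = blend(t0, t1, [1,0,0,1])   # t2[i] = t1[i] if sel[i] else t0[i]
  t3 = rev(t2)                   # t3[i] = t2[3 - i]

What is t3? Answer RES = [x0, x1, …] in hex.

RES = [0xb1, 0x2a, 0xb1, 0xe6]

t0 = [0xe6, 0xb1, 0x2a, 0xc9]
t1 = [0xe6, 0xe6, 0x2a, 0xb1]
t2 = [0xe6, 0xb1, 0x2a, 0xb1]
t3 = [0xb1, 0x2a, 0xb1, 0xe6]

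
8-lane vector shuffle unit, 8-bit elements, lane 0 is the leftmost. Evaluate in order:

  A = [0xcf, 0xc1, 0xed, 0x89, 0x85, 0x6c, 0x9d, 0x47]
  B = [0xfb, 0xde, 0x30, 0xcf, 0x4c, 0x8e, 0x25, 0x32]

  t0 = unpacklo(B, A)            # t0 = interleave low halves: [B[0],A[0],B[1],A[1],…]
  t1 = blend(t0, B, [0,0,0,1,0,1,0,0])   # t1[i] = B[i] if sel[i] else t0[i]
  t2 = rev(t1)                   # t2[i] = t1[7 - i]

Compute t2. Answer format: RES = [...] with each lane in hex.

RES = [0x89, 0xcf, 0x8e, 0x30, 0xcf, 0xde, 0xcf, 0xfb]

  t0: fb cf de c1 30 ed cf 89
  t1: fb cf de cf 30 8e cf 89
  t2: 89 cf 8e 30 cf de cf fb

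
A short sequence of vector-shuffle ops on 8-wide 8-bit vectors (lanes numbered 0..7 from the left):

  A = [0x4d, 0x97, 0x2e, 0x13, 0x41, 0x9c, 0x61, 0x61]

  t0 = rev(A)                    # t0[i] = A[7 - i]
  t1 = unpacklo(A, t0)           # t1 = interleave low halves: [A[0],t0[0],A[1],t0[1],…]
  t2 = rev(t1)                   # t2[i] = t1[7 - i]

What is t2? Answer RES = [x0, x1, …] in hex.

RES = [0x41, 0x13, 0x9c, 0x2e, 0x61, 0x97, 0x61, 0x4d]

t0 = [0x61, 0x61, 0x9c, 0x41, 0x13, 0x2e, 0x97, 0x4d]
t1 = [0x4d, 0x61, 0x97, 0x61, 0x2e, 0x9c, 0x13, 0x41]
t2 = [0x41, 0x13, 0x9c, 0x2e, 0x61, 0x97, 0x61, 0x4d]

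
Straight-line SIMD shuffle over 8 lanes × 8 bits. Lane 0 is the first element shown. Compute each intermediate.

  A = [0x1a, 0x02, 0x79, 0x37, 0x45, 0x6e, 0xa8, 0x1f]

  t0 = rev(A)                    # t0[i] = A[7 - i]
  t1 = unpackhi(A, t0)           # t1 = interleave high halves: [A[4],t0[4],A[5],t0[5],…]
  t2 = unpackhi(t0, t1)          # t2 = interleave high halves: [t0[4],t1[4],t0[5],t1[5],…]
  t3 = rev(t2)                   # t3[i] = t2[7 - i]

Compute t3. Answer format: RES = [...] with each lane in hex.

t0 = [0x1f, 0xa8, 0x6e, 0x45, 0x37, 0x79, 0x02, 0x1a]
t1 = [0x45, 0x37, 0x6e, 0x79, 0xa8, 0x02, 0x1f, 0x1a]
t2 = [0x37, 0xa8, 0x79, 0x02, 0x02, 0x1f, 0x1a, 0x1a]
t3 = [0x1a, 0x1a, 0x1f, 0x02, 0x02, 0x79, 0xa8, 0x37]

RES = [ 0x1a  0x1a  0x1f  0x02  0x02  0x79  0xa8  0x37 ]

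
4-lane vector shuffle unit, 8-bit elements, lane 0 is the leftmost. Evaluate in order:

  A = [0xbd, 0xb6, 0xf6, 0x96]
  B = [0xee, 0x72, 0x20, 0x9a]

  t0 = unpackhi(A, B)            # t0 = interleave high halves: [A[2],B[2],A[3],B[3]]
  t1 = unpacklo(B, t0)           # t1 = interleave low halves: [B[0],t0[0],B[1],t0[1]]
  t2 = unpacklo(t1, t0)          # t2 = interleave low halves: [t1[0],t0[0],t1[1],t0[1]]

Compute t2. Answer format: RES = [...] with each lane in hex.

RES = [ 0xee  0xf6  0xf6  0x20 ]

→ t0 |f6|20|96|9a|
→ t1 |ee|f6|72|20|
→ t2 |ee|f6|f6|20|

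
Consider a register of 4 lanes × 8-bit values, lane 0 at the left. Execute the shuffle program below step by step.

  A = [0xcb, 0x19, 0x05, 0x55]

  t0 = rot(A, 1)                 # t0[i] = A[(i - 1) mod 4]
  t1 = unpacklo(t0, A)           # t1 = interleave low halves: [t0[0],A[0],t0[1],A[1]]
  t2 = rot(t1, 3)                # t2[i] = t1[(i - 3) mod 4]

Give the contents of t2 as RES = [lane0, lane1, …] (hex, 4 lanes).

→ t0 |55|cb|19|05|
→ t1 |55|cb|cb|19|
→ t2 |cb|cb|19|55|

RES = [0xcb, 0xcb, 0x19, 0x55]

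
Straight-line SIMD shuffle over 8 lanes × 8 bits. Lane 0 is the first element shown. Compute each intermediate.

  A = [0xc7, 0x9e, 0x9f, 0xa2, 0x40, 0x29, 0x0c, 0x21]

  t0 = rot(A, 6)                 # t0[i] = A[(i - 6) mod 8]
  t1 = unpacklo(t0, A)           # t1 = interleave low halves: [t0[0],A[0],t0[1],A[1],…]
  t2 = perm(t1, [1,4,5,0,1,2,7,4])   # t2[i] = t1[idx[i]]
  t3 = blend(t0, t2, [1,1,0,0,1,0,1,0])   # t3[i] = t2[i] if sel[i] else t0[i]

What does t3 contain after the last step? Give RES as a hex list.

RES = [ 0xc7  0x40  0x40  0x29  0xc7  0x21  0xa2  0x9e ]

→ t0 |9f|a2|40|29|0c|21|c7|9e|
→ t1 |9f|c7|a2|9e|40|9f|29|a2|
→ t2 |c7|40|9f|9f|c7|a2|a2|40|
→ t3 |c7|40|40|29|c7|21|a2|9e|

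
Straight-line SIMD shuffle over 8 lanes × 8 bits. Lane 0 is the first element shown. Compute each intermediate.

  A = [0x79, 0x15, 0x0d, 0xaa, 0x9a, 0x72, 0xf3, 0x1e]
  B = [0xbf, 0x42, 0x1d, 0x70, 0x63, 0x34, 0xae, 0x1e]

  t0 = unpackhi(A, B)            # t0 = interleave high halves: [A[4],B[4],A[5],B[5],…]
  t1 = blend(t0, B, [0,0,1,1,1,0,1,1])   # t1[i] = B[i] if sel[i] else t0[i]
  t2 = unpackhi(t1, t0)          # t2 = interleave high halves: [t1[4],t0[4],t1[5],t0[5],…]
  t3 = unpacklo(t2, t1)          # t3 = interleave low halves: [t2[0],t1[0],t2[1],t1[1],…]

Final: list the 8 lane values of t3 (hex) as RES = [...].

t0 = [0x9a, 0x63, 0x72, 0x34, 0xf3, 0xae, 0x1e, 0x1e]
t1 = [0x9a, 0x63, 0x1d, 0x70, 0x63, 0xae, 0xae, 0x1e]
t2 = [0x63, 0xf3, 0xae, 0xae, 0xae, 0x1e, 0x1e, 0x1e]
t3 = [0x63, 0x9a, 0xf3, 0x63, 0xae, 0x1d, 0xae, 0x70]

RES = [ 0x63  0x9a  0xf3  0x63  0xae  0x1d  0xae  0x70 ]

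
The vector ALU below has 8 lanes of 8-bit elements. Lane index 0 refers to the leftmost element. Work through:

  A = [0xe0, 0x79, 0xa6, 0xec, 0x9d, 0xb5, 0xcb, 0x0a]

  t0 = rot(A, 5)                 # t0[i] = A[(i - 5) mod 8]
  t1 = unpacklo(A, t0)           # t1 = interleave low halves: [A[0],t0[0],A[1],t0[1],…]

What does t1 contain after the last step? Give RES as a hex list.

  t0: ec 9d b5 cb 0a e0 79 a6
  t1: e0 ec 79 9d a6 b5 ec cb

RES = [0xe0, 0xec, 0x79, 0x9d, 0xa6, 0xb5, 0xec, 0xcb]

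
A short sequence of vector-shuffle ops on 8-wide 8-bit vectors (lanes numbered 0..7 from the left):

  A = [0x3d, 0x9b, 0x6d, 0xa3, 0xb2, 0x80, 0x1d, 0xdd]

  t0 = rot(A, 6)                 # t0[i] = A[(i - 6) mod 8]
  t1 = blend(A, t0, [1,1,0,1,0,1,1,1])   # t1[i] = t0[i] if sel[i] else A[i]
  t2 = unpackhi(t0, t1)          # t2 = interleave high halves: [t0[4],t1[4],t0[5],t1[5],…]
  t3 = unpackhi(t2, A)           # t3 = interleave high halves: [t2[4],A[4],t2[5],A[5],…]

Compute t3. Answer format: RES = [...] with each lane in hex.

RES = [ 0x3d  0xb2  0x3d  0x80  0x9b  0x1d  0x9b  0xdd ]

  t0: 6d a3 b2 80 1d dd 3d 9b
  t1: 6d a3 6d 80 b2 dd 3d 9b
  t2: 1d b2 dd dd 3d 3d 9b 9b
  t3: 3d b2 3d 80 9b 1d 9b dd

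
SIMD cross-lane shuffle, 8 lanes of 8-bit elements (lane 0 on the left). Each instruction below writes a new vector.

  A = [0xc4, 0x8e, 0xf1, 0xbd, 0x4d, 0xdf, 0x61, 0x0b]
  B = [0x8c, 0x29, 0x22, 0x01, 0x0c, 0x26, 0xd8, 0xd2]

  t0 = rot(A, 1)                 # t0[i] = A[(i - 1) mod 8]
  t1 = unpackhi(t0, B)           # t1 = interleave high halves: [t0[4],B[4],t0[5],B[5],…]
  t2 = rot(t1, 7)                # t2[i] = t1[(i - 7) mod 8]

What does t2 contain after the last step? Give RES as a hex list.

RES = [ 0x0c  0x4d  0x26  0xdf  0xd8  0x61  0xd2  0xbd ]

  t0: 0b c4 8e f1 bd 4d df 61
  t1: bd 0c 4d 26 df d8 61 d2
  t2: 0c 4d 26 df d8 61 d2 bd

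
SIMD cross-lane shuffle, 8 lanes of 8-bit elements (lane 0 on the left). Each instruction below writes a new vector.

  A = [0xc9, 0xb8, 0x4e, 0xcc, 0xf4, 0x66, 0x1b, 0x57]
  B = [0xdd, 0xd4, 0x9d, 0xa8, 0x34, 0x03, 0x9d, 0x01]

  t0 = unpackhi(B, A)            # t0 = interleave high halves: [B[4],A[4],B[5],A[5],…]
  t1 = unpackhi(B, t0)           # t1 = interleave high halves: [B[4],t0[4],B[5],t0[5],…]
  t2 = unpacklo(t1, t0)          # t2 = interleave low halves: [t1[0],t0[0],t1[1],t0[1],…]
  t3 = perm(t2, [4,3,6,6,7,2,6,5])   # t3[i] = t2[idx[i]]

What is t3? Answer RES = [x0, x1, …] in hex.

RES = [ 0x03  0xf4  0x1b  0x1b  0x66  0x9d  0x1b  0x03 ]

t0 = [0x34, 0xf4, 0x03, 0x66, 0x9d, 0x1b, 0x01, 0x57]
t1 = [0x34, 0x9d, 0x03, 0x1b, 0x9d, 0x01, 0x01, 0x57]
t2 = [0x34, 0x34, 0x9d, 0xf4, 0x03, 0x03, 0x1b, 0x66]
t3 = [0x03, 0xf4, 0x1b, 0x1b, 0x66, 0x9d, 0x1b, 0x03]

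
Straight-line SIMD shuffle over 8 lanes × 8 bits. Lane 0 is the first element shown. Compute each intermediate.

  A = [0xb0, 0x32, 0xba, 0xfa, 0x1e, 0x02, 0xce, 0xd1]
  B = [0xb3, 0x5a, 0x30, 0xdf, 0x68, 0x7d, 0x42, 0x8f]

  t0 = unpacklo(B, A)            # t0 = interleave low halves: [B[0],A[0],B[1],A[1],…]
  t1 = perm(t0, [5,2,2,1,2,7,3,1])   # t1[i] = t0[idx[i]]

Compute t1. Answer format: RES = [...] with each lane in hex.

RES = [ 0xba  0x5a  0x5a  0xb0  0x5a  0xfa  0x32  0xb0 ]

  t0: b3 b0 5a 32 30 ba df fa
  t1: ba 5a 5a b0 5a fa 32 b0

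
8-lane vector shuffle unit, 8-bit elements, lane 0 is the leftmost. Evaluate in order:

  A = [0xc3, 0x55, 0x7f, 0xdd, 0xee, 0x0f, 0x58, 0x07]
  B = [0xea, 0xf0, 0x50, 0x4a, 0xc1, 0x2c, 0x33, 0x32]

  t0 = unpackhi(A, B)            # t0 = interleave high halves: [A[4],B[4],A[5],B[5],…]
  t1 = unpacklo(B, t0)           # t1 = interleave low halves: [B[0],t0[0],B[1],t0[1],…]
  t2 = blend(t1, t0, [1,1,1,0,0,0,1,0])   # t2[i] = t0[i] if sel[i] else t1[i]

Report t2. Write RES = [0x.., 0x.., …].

  t0: ee c1 0f 2c 58 33 07 32
  t1: ea ee f0 c1 50 0f 4a 2c
  t2: ee c1 0f c1 50 0f 07 2c

RES = [0xee, 0xc1, 0x0f, 0xc1, 0x50, 0x0f, 0x07, 0x2c]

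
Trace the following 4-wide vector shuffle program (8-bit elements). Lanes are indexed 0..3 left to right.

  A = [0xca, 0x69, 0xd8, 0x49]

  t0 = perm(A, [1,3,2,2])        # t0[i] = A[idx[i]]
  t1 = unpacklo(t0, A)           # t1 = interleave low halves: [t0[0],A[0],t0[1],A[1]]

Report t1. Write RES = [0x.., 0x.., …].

RES = [ 0x69  0xca  0x49  0x69 ]

  t0: 69 49 d8 d8
  t1: 69 ca 49 69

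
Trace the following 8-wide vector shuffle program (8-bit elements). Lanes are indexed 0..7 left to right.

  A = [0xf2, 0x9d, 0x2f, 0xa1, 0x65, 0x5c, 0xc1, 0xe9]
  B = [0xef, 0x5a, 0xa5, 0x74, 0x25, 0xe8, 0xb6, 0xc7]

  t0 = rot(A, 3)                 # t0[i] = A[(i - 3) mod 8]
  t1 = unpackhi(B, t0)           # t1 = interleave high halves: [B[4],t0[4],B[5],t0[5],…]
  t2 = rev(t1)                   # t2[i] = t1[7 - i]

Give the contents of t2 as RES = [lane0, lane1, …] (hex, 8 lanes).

t0 = [0x5c, 0xc1, 0xe9, 0xf2, 0x9d, 0x2f, 0xa1, 0x65]
t1 = [0x25, 0x9d, 0xe8, 0x2f, 0xb6, 0xa1, 0xc7, 0x65]
t2 = [0x65, 0xc7, 0xa1, 0xb6, 0x2f, 0xe8, 0x9d, 0x25]

RES = [ 0x65  0xc7  0xa1  0xb6  0x2f  0xe8  0x9d  0x25 ]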